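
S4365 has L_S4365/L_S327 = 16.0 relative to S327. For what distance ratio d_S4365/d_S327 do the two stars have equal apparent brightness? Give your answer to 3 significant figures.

Equal flux requires L_S4365/d_S4365² = L_S327/d_S327², so d_S4365/d_S327 = √(L_S4365/L_S327)
= √(16.0) = 4.000.

4.00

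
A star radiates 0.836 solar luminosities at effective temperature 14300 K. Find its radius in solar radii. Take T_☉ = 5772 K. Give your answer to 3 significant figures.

R/R_☉ = √(L/L_☉) / (T/T_☉)² = √(0.836) / (2.477)²
       = 0.9143 / 6.138 = 0.1490.

0.149 solar radii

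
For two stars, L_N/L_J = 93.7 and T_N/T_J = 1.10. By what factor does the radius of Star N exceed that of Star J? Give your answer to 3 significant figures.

L ∝ R²T⁴ gives R ∝ √L / T², so
R_N/R_J = √(93.7) / (1.10)² = 9.680 / 1.210 = 8.000.

8.00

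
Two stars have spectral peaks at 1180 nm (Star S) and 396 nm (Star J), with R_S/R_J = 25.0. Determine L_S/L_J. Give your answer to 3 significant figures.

Wien's law gives T ∝ 1/λ_max, so T_S/T_J = λ_J/λ_S = 396/1180 = 0.3356.
Then L ∝ R²T⁴ gives L_S/L_J = (25.0)² × (0.3356)⁴ = 625.0 × 0.01268 = 7.927.

7.93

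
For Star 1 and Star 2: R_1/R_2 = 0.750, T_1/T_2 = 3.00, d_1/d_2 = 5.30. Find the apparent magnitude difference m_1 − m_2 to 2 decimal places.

-0.53

L_1/L_2 = (0.750)²(3.00)⁴ = 45.56.
F_1/F_2 = (L_1/L_2)/(d_1/d_2)² = 45.56/28.09 = 1.622.
m_1 − m_2 = −2.5 log₁₀(1.622) = -0.53.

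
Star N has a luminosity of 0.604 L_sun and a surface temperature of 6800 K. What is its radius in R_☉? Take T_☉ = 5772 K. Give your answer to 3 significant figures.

0.560 R_☉

R/R_☉ = √(L/L_☉) / (T/T_☉)² = √(0.604) / (1.178)²
       = 0.7772 / 1.388 = 0.5600.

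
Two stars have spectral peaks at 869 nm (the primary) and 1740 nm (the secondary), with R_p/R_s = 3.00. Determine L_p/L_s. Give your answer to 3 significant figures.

145

Wien's law gives T ∝ 1/λ_max, so T_p/T_s = λ_s/λ_p = 1740/869 = 2.002.
Then L ∝ R²T⁴ gives L_p/L_s = (3.00)² × (2.002)⁴ = 9.000 × 16.07 = 144.7.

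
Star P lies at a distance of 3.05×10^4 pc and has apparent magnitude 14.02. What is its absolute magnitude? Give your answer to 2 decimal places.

M = m − 5 log₁₀(d/10 pc) = 14.02 − 5 log₁₀(3.05×10^4/10)
  = 14.02 − 5 × 3.484 = 14.02 − 17.42 = -3.40.

-3.40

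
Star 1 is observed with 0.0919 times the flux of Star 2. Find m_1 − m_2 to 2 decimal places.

2.59

m_1 − m_2 = −2.5 log₁₀(F_1/F_2) = −2.5 log₁₀(0.0919) = −2.5 × (-1.037) = 2.592.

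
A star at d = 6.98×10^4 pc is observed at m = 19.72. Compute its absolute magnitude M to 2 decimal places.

M = m − 5 log₁₀(d/10 pc) = 19.72 − 5 log₁₀(6.98×10^4/10)
  = 19.72 − 5 × 3.844 = 19.72 − 19.22 = 0.50.

0.50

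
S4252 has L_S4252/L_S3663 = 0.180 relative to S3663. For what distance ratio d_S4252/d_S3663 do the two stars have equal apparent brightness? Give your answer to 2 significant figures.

Equal flux requires L_S4252/d_S4252² = L_S3663/d_S3663², so d_S4252/d_S3663 = √(L_S4252/L_S3663)
= √(0.180) = 0.4243.

0.42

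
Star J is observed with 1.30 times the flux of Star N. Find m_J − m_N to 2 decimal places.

m_J − m_N = −2.5 log₁₀(F_J/F_N) = −2.5 log₁₀(1.30) = −2.5 × (0.114) = -0.285.

-0.28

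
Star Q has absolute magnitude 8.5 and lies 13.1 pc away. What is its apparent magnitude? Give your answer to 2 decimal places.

m = M + 5 log₁₀(d/10 pc) = 8.5 + 5 log₁₀(13.1/10)
  = 8.5 + 5 × 0.117 = 8.5 + 0.59 = 9.09.

9.09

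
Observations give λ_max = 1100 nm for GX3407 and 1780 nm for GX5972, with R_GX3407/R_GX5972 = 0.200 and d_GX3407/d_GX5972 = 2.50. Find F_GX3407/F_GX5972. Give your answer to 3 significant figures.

Wien's law: T_GX3407/T_GX5972 = λ_GX5972/λ_GX3407 = 1780/1100 = 1.618.
L_GX3407/L_GX5972 = (R_GX3407/R_GX5972)²(T_GX3407/T_GX5972)⁴ = (0.200)²(1.618)⁴ = 0.2743.
F_GX3407/F_GX5972 = (L_GX3407/L_GX5972)/(d_GX3407/d_GX5972)² = 0.2743/(2.50)² = 0.04388.

0.0439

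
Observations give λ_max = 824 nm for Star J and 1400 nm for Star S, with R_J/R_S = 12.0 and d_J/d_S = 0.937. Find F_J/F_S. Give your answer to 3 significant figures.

1.37×10^3

Wien's law: T_J/T_S = λ_S/λ_J = 1400/824 = 1.699.
L_J/L_S = (R_J/R_S)²(T_J/T_S)⁴ = (12.0)²(1.699)⁴ = 1200.
F_J/F_S = (L_J/L_S)/(d_J/d_S)² = 1200/(0.937)² = 1367.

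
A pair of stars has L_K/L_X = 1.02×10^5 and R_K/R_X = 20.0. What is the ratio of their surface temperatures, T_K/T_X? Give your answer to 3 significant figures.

4.00

L ∝ R²T⁴ gives T ∝ (L/R²)^(1/4), so
T_K/T_X = (1.02×10^5 / 20.0²)^(1/4) = (255.0)^(1/4) = 3.996.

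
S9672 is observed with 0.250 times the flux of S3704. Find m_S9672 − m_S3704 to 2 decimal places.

m_S9672 − m_S3704 = −2.5 log₁₀(F_S9672/F_S3704) = −2.5 log₁₀(0.250) = −2.5 × (-0.602) = 1.505.

1.51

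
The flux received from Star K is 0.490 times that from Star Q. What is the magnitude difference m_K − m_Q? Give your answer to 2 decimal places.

m_K − m_Q = −2.5 log₁₀(F_K/F_Q) = −2.5 log₁₀(0.490) = −2.5 × (-0.310) = 0.775.

0.77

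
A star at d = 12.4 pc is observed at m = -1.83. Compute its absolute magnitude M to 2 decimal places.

-2.30

M = m − 5 log₁₀(d/10 pc) = -1.83 − 5 log₁₀(12.4/10)
  = -1.83 − 5 × 0.093 = -1.83 − 0.47 = -2.30.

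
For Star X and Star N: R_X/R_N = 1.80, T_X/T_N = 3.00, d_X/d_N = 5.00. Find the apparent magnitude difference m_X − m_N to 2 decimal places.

L_X/L_N = (1.80)²(3.00)⁴ = 262.4.
F_X/F_N = (L_X/L_N)/(d_X/d_N)² = 262.4/25.00 = 10.50.
m_X − m_N = −2.5 log₁₀(10.50) = -2.55.

-2.55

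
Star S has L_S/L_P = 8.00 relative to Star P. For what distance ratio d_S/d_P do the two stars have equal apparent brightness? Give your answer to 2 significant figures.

Equal flux requires L_S/d_S² = L_P/d_P², so d_S/d_P = √(L_S/L_P)
= √(8.00) = 2.828.

2.8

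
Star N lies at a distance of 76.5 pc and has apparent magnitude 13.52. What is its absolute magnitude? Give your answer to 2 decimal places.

9.10

M = m − 5 log₁₀(d/10 pc) = 13.52 − 5 log₁₀(76.5/10)
  = 13.52 − 5 × 0.884 = 13.52 − 4.42 = 9.10.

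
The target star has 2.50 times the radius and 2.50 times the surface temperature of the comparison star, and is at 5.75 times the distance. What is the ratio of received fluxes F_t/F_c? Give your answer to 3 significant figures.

L_t/L_c = (R_t/R_c)²(T_t/T_c)⁴ = (2.50)² × (2.50)⁴ = 244.1.
F_t/F_c = (L_t/L_c)/(d_t/d_c)² = 244.1 / (5.75)² = 7.384.

7.38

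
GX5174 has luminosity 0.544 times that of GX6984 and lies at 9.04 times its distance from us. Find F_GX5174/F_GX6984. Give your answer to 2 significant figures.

F = L/(4πd²), so F_GX5174/F_GX6984 = (L_GX5174/L_GX6984) / (d_GX5174/d_GX6984)²
= 0.544 / (9.04)² = 0.544 / 81.72 = 0.006657.

0.0067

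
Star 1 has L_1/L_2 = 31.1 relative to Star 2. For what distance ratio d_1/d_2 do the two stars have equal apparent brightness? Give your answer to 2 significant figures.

5.6

Equal flux requires L_1/d_1² = L_2/d_2², so d_1/d_2 = √(L_1/L_2)
= √(31.1) = 5.577.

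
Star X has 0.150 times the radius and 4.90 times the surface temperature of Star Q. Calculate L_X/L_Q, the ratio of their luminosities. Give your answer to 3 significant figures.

From the Stefan–Boltzmann law, L ∝ R²T⁴, so
L_X/L_Q = (R_X/R_Q)² (T_X/T_Q)⁴ = (0.150)² × (4.90)⁴ = 0.02250 × 576.5 = 12.97.

13.0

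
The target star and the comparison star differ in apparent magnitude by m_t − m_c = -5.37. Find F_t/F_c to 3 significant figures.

141

F_t/F_c = 10^(−(m_t − m_c)/2.5) = 10^(5.37/2.5) = 10^2.148 = 140.6.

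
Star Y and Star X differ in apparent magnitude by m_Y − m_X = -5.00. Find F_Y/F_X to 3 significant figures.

100

F_Y/F_X = 10^(−(m_Y − m_X)/2.5) = 10^(5.00/2.5) = 10^2.000 = 100.0.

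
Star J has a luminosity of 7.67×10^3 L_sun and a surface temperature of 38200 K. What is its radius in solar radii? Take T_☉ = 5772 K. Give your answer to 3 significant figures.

2.00 solar radii

R/R_☉ = √(L/L_☉) / (T/T_☉)² = √(7.67×10^3) / (6.618)²
       = 87.58 / 43.80 = 2.000.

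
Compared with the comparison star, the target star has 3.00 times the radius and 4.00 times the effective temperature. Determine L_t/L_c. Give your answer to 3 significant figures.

2.30×10^3

From the Stefan–Boltzmann law, L ∝ R²T⁴, so
L_t/L_c = (R_t/R_c)² (T_t/T_c)⁴ = (3.00)² × (4.00)⁴ = 9.000 × 256.0 = 2304.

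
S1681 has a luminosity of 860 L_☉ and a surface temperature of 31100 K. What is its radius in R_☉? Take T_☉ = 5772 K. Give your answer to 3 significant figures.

1.01 R_☉

R/R_☉ = √(L/L_☉) / (T/T_☉)² = √(860) / (5.388)²
       = 29.33 / 29.03 = 1.010.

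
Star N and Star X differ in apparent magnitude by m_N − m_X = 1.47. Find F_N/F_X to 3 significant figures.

F_N/F_X = 10^(−(m_N − m_X)/2.5) = 10^(-1.47/2.5) = 10^-0.588 = 0.2582.

0.258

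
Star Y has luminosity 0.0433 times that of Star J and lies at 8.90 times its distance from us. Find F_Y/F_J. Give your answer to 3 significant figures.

F = L/(4πd²), so F_Y/F_J = (L_Y/L_J) / (d_Y/d_J)²
= 0.0433 / (8.90)² = 0.0433 / 79.21 = 5.466×10^-4.

5.47×10^-4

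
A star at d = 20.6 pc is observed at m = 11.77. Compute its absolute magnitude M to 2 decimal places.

M = m − 5 log₁₀(d/10 pc) = 11.77 − 5 log₁₀(20.6/10)
  = 11.77 − 5 × 0.314 = 11.77 − 1.57 = 10.20.

10.20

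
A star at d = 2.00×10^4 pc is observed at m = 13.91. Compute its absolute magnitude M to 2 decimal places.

M = m − 5 log₁₀(d/10 pc) = 13.91 − 5 log₁₀(2.00×10^4/10)
  = 13.91 − 5 × 3.301 = 13.91 − 16.51 = -2.60.

-2.60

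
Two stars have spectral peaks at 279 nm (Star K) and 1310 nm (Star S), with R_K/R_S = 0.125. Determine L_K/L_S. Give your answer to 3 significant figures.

7.59

Wien's law gives T ∝ 1/λ_max, so T_K/T_S = λ_S/λ_K = 1310/279 = 4.695.
Then L ∝ R²T⁴ gives L_K/L_S = (0.125)² × (4.695)⁴ = 0.01562 × 486.0 = 7.594.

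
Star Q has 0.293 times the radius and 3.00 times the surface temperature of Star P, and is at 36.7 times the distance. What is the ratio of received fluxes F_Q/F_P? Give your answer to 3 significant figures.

L_Q/L_P = (R_Q/R_P)²(T_Q/T_P)⁴ = (0.293)² × (3.00)⁴ = 6.954.
F_Q/F_P = (L_Q/L_P)/(d_Q/d_P)² = 6.954 / (36.7)² = 0.005163.

0.00516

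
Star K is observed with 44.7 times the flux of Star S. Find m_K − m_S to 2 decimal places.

m_K − m_S = −2.5 log₁₀(F_K/F_S) = −2.5 log₁₀(44.7) = −2.5 × (1.650) = -4.126.

-4.13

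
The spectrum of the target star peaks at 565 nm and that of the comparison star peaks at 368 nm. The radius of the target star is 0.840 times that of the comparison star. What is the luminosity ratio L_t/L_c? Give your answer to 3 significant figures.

Wien's law gives T ∝ 1/λ_max, so T_t/T_c = λ_c/λ_t = 368/565 = 0.6513.
Then L ∝ R²T⁴ gives L_t/L_c = (0.840)² × (0.6513)⁴ = 0.7056 × 0.1800 = 0.1270.

0.127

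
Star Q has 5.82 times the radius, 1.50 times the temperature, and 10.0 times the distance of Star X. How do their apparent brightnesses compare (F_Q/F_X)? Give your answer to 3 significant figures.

L_Q/L_X = (R_Q/R_X)²(T_Q/T_X)⁴ = (5.82)² × (1.50)⁴ = 171.5.
F_Q/F_X = (L_Q/L_X)/(d_Q/d_X)² = 171.5 / (10.0)² = 1.715.

1.71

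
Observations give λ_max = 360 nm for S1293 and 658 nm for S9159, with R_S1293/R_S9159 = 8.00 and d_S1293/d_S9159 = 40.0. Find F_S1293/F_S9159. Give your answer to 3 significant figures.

0.446

Wien's law: T_S1293/T_S9159 = λ_S9159/λ_S1293 = 658/360 = 1.828.
L_S1293/L_S9159 = (R_S1293/R_S9159)²(T_S1293/T_S9159)⁴ = (8.00)²(1.828)⁴ = 714.3.
F_S1293/F_S9159 = (L_S1293/L_S9159)/(d_S1293/d_S9159)² = 714.3/(40.0)² = 0.4464.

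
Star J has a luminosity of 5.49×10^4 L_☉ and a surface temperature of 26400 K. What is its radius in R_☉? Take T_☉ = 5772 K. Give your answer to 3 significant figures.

R/R_☉ = √(L/L_☉) / (T/T_☉)² = √(5.49×10^4) / (4.574)²
       = 234.3 / 20.92 = 11.20.

11.2 R_☉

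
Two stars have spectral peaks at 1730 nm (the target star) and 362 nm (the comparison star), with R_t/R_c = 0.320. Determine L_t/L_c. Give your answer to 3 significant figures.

1.96×10^-4

Wien's law gives T ∝ 1/λ_max, so T_t/T_c = λ_c/λ_t = 362/1730 = 0.2092.
Then L ∝ R²T⁴ gives L_t/L_c = (0.320)² × (0.2092)⁴ = 0.1024 × 0.001917 = 1.963×10^-4.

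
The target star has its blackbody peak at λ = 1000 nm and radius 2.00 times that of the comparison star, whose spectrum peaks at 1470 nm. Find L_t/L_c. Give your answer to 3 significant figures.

18.7

Wien's law gives T ∝ 1/λ_max, so T_t/T_c = λ_c/λ_t = 1470/1000 = 1.470.
Then L ∝ R²T⁴ gives L_t/L_c = (2.00)² × (1.470)⁴ = 4.000 × 4.669 = 18.68.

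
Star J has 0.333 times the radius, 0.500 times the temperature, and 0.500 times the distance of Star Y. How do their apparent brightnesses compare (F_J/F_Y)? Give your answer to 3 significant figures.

L_J/L_Y = (R_J/R_Y)²(T_J/T_Y)⁴ = (0.333)² × (0.500)⁴ = 0.006931.
F_J/F_Y = (L_J/L_Y)/(d_J/d_Y)² = 0.006931 / (0.500)² = 0.02772.

0.0277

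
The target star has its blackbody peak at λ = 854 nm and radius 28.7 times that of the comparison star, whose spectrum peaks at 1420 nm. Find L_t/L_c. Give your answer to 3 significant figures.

6.30×10^3

Wien's law gives T ∝ 1/λ_max, so T_t/T_c = λ_c/λ_t = 1420/854 = 1.663.
Then L ∝ R²T⁴ gives L_t/L_c = (28.7)² × (1.663)⁴ = 823.7 × 7.644 = 6296.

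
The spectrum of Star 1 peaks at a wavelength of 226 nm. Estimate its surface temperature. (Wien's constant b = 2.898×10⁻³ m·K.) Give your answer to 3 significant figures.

1.28×10^4 K

T = b/λ_max = 2.898×10⁻³ / (226×10⁻⁹) = 1.282×10^4 K.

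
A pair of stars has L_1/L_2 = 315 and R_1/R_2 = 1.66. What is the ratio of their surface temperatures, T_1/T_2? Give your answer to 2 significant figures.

L ∝ R²T⁴ gives T ∝ (L/R²)^(1/4), so
T_1/T_2 = (315 / 1.66²)^(1/4) = (114.3)^(1/4) = 3.270.

3.3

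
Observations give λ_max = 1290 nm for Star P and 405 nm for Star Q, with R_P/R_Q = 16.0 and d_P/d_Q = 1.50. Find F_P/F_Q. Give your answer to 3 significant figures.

Wien's law: T_P/T_Q = λ_Q/λ_P = 405/1290 = 0.3140.
L_P/L_Q = (R_P/R_Q)²(T_P/T_Q)⁴ = (16.0)²(0.3140)⁴ = 2.487.
F_P/F_Q = (L_P/L_Q)/(d_P/d_Q)² = 2.487/(1.50)² = 1.105.

1.11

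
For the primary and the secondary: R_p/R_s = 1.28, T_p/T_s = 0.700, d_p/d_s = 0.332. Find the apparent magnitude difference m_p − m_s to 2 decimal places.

-1.38

L_p/L_s = (1.28)²(0.700)⁴ = 0.3934.
F_p/F_s = (L_p/L_s)/(d_p/d_s)² = 0.3934/0.1102 = 3.569.
m_p − m_s = −2.5 log₁₀(3.569) = -1.38.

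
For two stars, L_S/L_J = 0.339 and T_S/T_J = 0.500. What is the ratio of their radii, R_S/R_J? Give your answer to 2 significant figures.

L ∝ R²T⁴ gives R ∝ √L / T², so
R_S/R_J = √(0.339) / (0.500)² = 0.5822 / 0.2500 = 2.329.

2.3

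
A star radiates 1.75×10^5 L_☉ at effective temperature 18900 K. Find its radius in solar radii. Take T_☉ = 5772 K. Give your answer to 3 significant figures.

39.0 solar radii

R/R_☉ = √(L/L_☉) / (T/T_☉)² = √(1.75×10^5) / (3.274)²
       = 418.3 / 10.72 = 39.02.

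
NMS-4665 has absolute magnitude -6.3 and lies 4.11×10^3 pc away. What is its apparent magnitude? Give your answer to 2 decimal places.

6.77

m = M + 5 log₁₀(d/10 pc) = -6.3 + 5 log₁₀(4.11×10^3/10)
  = -6.3 + 5 × 2.614 = -6.3 + 13.07 = 6.77.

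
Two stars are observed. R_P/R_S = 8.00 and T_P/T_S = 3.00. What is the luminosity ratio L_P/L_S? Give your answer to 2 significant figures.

From the Stefan–Boltzmann law, L ∝ R²T⁴, so
L_P/L_S = (R_P/R_S)² (T_P/T_S)⁴ = (8.00)² × (3.00)⁴ = 64.00 × 81.00 = 5184.

5.2×10^3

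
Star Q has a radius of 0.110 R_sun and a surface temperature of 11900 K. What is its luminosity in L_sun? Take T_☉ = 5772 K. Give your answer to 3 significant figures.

0.219 L_sun

L/L_☉ = (R/R_☉)² (T/T_☉)⁴ = (0.110)² × (11900/5772)⁴
       = 0.01210 × (2.062)⁴ = 0.01210 × 18.07 = 0.2186.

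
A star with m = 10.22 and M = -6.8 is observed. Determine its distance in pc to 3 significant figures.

m − M = 5 log₁₀(d/10 pc)
10.22 − (-6.8) = 17.02 = 5 log₁₀(d/10)
d = 10 × 10^(17.02/5) = 10 × 10^3.404 = 2.535×10^4 pc.

2.54×10^4 pc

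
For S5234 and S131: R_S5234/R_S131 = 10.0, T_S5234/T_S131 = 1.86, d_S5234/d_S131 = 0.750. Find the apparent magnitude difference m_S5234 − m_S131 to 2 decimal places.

L_S5234/L_S131 = (10.0)²(1.86)⁴ = 1197.
F_S5234/F_S131 = (L_S5234/L_S131)/(d_S5234/d_S131)² = 1197/0.5625 = 2128.
m_S5234 − m_S131 = −2.5 log₁₀(2128) = -8.32.

-8.32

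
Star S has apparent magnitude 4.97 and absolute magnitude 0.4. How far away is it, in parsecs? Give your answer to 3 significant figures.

82.0 pc

m − M = 5 log₁₀(d/10 pc)
4.97 − (0.4) = 4.57 = 5 log₁₀(d/10)
d = 10 × 10^(4.57/5) = 10 × 10^0.914 = 82.04 pc.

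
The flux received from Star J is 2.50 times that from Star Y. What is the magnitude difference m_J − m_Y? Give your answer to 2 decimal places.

m_J − m_Y = −2.5 log₁₀(F_J/F_Y) = −2.5 log₁₀(2.50) = −2.5 × (0.398) = -0.995.

-0.99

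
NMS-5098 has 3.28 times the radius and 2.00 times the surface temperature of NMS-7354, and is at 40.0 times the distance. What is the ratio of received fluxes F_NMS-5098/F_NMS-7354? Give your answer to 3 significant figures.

0.108

L_NMS-5098/L_NMS-7354 = (R_NMS-5098/R_NMS-7354)²(T_NMS-5098/T_NMS-7354)⁴ = (3.28)² × (2.00)⁴ = 172.1.
F_NMS-5098/F_NMS-7354 = (L_NMS-5098/L_NMS-7354)/(d_NMS-5098/d_NMS-7354)² = 172.1 / (40.0)² = 0.1076.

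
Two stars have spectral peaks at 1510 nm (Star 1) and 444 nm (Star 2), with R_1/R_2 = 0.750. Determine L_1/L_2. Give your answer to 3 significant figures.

0.00420

Wien's law gives T ∝ 1/λ_max, so T_1/T_2 = λ_2/λ_1 = 444/1510 = 0.2940.
Then L ∝ R²T⁴ gives L_1/L_2 = (0.750)² × (0.2940)⁴ = 0.5625 × 0.007475 = 0.004205.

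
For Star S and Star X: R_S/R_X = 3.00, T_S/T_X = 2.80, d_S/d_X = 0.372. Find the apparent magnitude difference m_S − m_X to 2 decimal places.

-9.00

L_S/L_X = (3.00)²(2.80)⁴ = 553.2.
F_S/F_X = (L_S/L_X)/(d_S/d_X)² = 553.2/0.1384 = 3998.
m_S − m_X = −2.5 log₁₀(3998) = -9.00.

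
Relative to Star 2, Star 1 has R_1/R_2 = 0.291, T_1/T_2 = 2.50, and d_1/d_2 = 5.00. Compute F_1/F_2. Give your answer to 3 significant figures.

L_1/L_2 = (R_1/R_2)²(T_1/T_2)⁴ = (0.291)² × (2.50)⁴ = 3.308.
F_1/F_2 = (L_1/L_2)/(d_1/d_2)² = 3.308 / (5.00)² = 0.1323.

0.132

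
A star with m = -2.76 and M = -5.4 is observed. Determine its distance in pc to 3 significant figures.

33.7 pc

m − M = 5 log₁₀(d/10 pc)
-2.76 − (-5.4) = 2.64 = 5 log₁₀(d/10)
d = 10 × 10^(2.64/5) = 10 × 10^0.528 = 33.73 pc.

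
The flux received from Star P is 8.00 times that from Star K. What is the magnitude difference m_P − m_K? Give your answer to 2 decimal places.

-2.26

m_P − m_K = −2.5 log₁₀(F_P/F_K) = −2.5 log₁₀(8.00) = −2.5 × (0.903) = -2.258.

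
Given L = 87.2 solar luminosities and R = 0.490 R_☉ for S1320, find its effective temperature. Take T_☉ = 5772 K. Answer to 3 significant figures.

2.52×10^4 K

T/T_☉ = (L/L_☉)^(1/4) / (R/R_☉)^(1/2)
T = 5772 × (87.2)^(1/4) / √(0.490) = 5772 × 3.056 / 0.7000 = 2.520×10^4 K.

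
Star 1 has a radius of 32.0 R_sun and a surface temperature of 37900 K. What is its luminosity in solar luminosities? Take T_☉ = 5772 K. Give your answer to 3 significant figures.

1.90×10^6 solar luminosities

L/L_☉ = (R/R_☉)² (T/T_☉)⁴ = (32.0)² × (37900/5772)⁴
       = 1024 × (6.566)⁴ = 1024 × 1859 = 1.903×10^6.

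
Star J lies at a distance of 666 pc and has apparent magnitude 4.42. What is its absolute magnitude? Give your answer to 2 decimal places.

-4.70

M = m − 5 log₁₀(d/10 pc) = 4.42 − 5 log₁₀(666/10)
  = 4.42 − 5 × 1.823 = 4.42 − 9.12 = -4.70.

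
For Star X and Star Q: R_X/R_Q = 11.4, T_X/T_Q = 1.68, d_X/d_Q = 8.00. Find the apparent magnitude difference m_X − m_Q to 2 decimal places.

-3.02

L_X/L_Q = (11.4)²(1.68)⁴ = 1035.
F_X/F_Q = (L_X/L_Q)/(d_X/d_Q)² = 1035/64.00 = 16.18.
m_X − m_Q = −2.5 log₁₀(16.18) = -3.02.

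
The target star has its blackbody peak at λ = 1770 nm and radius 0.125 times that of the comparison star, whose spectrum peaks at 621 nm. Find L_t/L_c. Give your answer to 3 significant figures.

Wien's law gives T ∝ 1/λ_max, so T_t/T_c = λ_c/λ_t = 621/1770 = 0.3508.
Then L ∝ R²T⁴ gives L_t/L_c = (0.125)² × (0.3508)⁴ = 0.01562 × 0.01515 = 2.368×10^-4.

2.37×10^-4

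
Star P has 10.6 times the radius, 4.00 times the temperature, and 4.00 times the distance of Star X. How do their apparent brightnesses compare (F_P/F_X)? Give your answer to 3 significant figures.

L_P/L_X = (R_P/R_X)²(T_P/T_X)⁴ = (10.6)² × (4.00)⁴ = 2.876×10^4.
F_P/F_X = (L_P/L_X)/(d_P/d_X)² = 2.876×10^4 / (4.00)² = 1798.

1.80×10^3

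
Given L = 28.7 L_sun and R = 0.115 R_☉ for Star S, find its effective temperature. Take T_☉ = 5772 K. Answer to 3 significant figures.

3.94×10^4 K

T/T_☉ = (L/L_☉)^(1/4) / (R/R_☉)^(1/2)
T = 5772 × (28.7)^(1/4) / √(0.115) = 5772 × 2.315 / 0.3391 = 3.940×10^4 K.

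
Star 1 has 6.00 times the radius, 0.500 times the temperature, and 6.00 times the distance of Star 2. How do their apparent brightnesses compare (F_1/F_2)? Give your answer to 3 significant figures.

0.0625

L_1/L_2 = (R_1/R_2)²(T_1/T_2)⁴ = (6.00)² × (0.500)⁴ = 2.250.
F_1/F_2 = (L_1/L_2)/(d_1/d_2)² = 2.250 / (6.00)² = 0.06250.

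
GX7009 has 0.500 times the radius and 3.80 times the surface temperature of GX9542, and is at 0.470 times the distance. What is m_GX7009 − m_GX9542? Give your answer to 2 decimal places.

L_GX7009/L_GX9542 = (0.500)²(3.80)⁴ = 52.13.
F_GX7009/F_GX9542 = (L_GX7009/L_GX9542)/(d_GX7009/d_GX9542)² = 52.13/0.2209 = 236.0.
m_GX7009 − m_GX9542 = −2.5 log₁₀(236.0) = -5.93.

-5.93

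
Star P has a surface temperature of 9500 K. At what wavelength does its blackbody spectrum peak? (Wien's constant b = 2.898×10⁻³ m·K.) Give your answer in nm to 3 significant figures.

λ_max = b/T = 2.898×10⁻³ / 9500 = 3.05×10^-7 m = 305.1 nm.

305 nm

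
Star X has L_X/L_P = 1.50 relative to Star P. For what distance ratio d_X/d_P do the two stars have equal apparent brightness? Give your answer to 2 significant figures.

Equal flux requires L_X/d_X² = L_P/d_P², so d_X/d_P = √(L_X/L_P)
= √(1.50) = 1.225.

1.2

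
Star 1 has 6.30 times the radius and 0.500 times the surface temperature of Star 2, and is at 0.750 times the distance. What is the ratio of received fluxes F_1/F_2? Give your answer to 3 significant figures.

L_1/L_2 = (R_1/R_2)²(T_1/T_2)⁴ = (6.30)² × (0.500)⁴ = 2.481.
F_1/F_2 = (L_1/L_2)/(d_1/d_2)² = 2.481 / (0.750)² = 4.410.

4.41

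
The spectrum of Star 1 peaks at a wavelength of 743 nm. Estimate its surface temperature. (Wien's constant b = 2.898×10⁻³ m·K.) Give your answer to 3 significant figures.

T = b/λ_max = 2.898×10⁻³ / (743×10⁻⁹) = 3900 K.

3.90×10^3 K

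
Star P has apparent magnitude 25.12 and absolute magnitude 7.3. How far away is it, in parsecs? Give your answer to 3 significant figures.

m − M = 5 log₁₀(d/10 pc)
25.12 − (7.3) = 17.82 = 5 log₁₀(d/10)
d = 10 × 10^(17.82/5) = 10 × 10^3.564 = 3.664×10^4 pc.

3.66×10^4 pc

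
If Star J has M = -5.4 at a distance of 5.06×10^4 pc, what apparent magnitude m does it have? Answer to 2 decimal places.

m = M + 5 log₁₀(d/10 pc) = -5.4 + 5 log₁₀(5.06×10^4/10)
  = -5.4 + 5 × 3.704 = -5.4 + 18.52 = 13.12.

13.12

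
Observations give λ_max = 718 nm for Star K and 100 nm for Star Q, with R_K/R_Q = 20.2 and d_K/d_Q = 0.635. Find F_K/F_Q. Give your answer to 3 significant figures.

Wien's law: T_K/T_Q = λ_Q/λ_K = 100/718 = 0.1393.
L_K/L_Q = (R_K/R_Q)²(T_K/T_Q)⁴ = (20.2)²(0.1393)⁴ = 0.1535.
F_K/F_Q = (L_K/L_Q)/(d_K/d_Q)² = 0.1535/(0.635)² = 0.3808.

0.381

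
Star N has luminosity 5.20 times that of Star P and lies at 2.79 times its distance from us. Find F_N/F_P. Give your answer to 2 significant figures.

F = L/(4πd²), so F_N/F_P = (L_N/L_P) / (d_N/d_P)²
= 5.20 / (2.79)² = 5.20 / 7.784 = 0.6680.

0.67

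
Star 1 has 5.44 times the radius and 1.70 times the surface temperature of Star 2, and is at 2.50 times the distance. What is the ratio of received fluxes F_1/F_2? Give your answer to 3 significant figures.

39.5

L_1/L_2 = (R_1/R_2)²(T_1/T_2)⁴ = (5.44)² × (1.70)⁴ = 247.2.
F_1/F_2 = (L_1/L_2)/(d_1/d_2)² = 247.2 / (2.50)² = 39.55.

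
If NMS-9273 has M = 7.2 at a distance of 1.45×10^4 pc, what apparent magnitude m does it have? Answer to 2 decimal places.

23.01

m = M + 5 log₁₀(d/10 pc) = 7.2 + 5 log₁₀(1.45×10^4/10)
  = 7.2 + 5 × 3.161 = 7.2 + 15.81 = 23.01.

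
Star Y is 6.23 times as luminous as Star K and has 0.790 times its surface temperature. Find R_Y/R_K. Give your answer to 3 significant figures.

4.00

L ∝ R²T⁴ gives R ∝ √L / T², so
R_Y/R_K = √(6.23) / (0.790)² = 2.496 / 0.6241 = 3.999.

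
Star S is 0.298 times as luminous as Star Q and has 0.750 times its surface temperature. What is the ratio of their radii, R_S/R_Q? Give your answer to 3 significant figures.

0.970

L ∝ R²T⁴ gives R ∝ √L / T², so
R_S/R_Q = √(0.298) / (0.750)² = 0.5459 / 0.5625 = 0.9705.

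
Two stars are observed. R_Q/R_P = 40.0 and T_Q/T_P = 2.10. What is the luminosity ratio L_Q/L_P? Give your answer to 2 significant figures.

3.1×10^4

From the Stefan–Boltzmann law, L ∝ R²T⁴, so
L_Q/L_P = (R_Q/R_P)² (T_Q/T_P)⁴ = (40.0)² × (2.10)⁴ = 1600 × 19.45 = 3.112×10^4.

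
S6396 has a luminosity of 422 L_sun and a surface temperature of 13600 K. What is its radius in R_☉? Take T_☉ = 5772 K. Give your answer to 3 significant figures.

R/R_☉ = √(L/L_☉) / (T/T_☉)² = √(422) / (2.356)²
       = 20.54 / 5.552 = 3.700.

3.70 R_☉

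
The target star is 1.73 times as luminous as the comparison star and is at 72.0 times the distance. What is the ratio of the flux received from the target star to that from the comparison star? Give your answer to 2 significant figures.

3.3×10^-4

F = L/(4πd²), so F_t/F_c = (L_t/L_c) / (d_t/d_c)²
= 1.73 / (72.0)² = 1.73 / 5184 = 3.337×10^-4.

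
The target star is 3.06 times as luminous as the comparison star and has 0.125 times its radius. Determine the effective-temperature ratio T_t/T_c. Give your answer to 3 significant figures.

3.74

L ∝ R²T⁴ gives T ∝ (L/R²)^(1/4), so
T_t/T_c = (3.06 / 0.125²)^(1/4) = (195.8)^(1/4) = 3.741.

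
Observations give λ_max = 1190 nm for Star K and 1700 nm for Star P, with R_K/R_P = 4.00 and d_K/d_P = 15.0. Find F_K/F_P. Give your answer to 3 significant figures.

Wien's law: T_K/T_P = λ_P/λ_K = 1700/1190 = 1.429.
L_K/L_P = (R_K/R_P)²(T_K/T_P)⁴ = (4.00)²(1.429)⁴ = 66.64.
F_K/F_P = (L_K/L_P)/(d_K/d_P)² = 66.64/(15.0)² = 0.2962.

0.296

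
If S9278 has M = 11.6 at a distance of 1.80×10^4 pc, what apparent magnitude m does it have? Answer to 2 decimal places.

m = M + 5 log₁₀(d/10 pc) = 11.6 + 5 log₁₀(1.80×10^4/10)
  = 11.6 + 5 × 3.255 = 11.6 + 16.28 = 27.88.

27.88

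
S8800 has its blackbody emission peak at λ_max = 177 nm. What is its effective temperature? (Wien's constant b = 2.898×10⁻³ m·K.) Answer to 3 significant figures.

T = b/λ_max = 2.898×10⁻³ / (177×10⁻⁹) = 1.637×10^4 K.

1.64×10^4 K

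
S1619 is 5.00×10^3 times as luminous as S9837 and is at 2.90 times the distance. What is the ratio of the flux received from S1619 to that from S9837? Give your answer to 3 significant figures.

F = L/(4πd²), so F_S1619/F_S9837 = (L_S1619/L_S9837) / (d_S1619/d_S9837)²
= 5.00×10^3 / (2.90)² = 5.00×10^3 / 8.410 = 594.5.

595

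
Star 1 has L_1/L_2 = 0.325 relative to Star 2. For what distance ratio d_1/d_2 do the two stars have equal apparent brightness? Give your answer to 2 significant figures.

Equal flux requires L_1/d_1² = L_2/d_2², so d_1/d_2 = √(L_1/L_2)
= √(0.325) = 0.5701.

0.57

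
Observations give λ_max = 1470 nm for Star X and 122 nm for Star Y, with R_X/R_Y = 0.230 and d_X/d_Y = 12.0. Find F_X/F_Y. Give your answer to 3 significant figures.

Wien's law: T_X/T_Y = λ_Y/λ_X = 122/1470 = 0.08299.
L_X/L_Y = (R_X/R_Y)²(T_X/T_Y)⁴ = (0.230)²(0.08299)⁴ = 2.510×10^-6.
F_X/F_Y = (L_X/L_Y)/(d_X/d_Y)² = 2.510×10^-6/(12.0)² = 1.743×10^-8.

1.74×10^-8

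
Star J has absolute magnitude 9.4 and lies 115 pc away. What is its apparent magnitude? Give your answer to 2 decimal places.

14.70

m = M + 5 log₁₀(d/10 pc) = 9.4 + 5 log₁₀(115/10)
  = 9.4 + 5 × 1.061 = 9.4 + 5.30 = 14.70.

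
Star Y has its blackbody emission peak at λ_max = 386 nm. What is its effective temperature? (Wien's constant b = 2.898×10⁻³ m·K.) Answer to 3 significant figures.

7.51×10^3 K

T = b/λ_max = 2.898×10⁻³ / (386×10⁻⁹) = 7508 K.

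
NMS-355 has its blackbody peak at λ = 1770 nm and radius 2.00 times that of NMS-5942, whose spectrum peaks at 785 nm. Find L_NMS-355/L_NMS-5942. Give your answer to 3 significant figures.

0.155

Wien's law gives T ∝ 1/λ_max, so T_NMS-355/T_NMS-5942 = λ_NMS-5942/λ_NMS-355 = 785/1770 = 0.4435.
Then L ∝ R²T⁴ gives L_NMS-355/L_NMS-5942 = (2.00)² × (0.4435)⁴ = 4.000 × 0.03869 = 0.1548.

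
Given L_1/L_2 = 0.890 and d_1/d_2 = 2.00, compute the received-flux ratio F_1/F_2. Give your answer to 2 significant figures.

F = L/(4πd²), so F_1/F_2 = (L_1/L_2) / (d_1/d_2)²
= 0.890 / (2.00)² = 0.890 / 4.000 = 0.2225.

0.22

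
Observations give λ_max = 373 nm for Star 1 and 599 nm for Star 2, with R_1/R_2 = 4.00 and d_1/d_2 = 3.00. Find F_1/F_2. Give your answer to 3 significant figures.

Wien's law: T_1/T_2 = λ_2/λ_1 = 599/373 = 1.606.
L_1/L_2 = (R_1/R_2)²(T_1/T_2)⁴ = (4.00)²(1.606)⁴ = 106.4.
F_1/F_2 = (L_1/L_2)/(d_1/d_2)² = 106.4/(3.00)² = 11.82.

11.8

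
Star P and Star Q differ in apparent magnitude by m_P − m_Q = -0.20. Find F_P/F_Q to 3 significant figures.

1.20

F_P/F_Q = 10^(−(m_P − m_Q)/2.5) = 10^(0.20/2.5) = 10^0.080 = 1.202.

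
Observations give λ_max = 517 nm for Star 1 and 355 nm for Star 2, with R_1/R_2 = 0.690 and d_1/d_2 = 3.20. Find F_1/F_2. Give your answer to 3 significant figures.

Wien's law: T_1/T_2 = λ_2/λ_1 = 355/517 = 0.6867.
L_1/L_2 = (R_1/R_2)²(T_1/T_2)⁴ = (0.690)²(0.6867)⁴ = 0.1058.
F_1/F_2 = (L_1/L_2)/(d_1/d_2)² = 0.1058/(3.20)² = 0.01034.

0.0103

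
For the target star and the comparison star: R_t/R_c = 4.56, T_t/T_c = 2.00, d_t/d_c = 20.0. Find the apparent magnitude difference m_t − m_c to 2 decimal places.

L_t/L_c = (4.56)²(2.00)⁴ = 332.7.
F_t/F_c = (L_t/L_c)/(d_t/d_c)² = 332.7/400.0 = 0.8317.
m_t − m_c = −2.5 log₁₀(0.8317) = 0.20.

0.20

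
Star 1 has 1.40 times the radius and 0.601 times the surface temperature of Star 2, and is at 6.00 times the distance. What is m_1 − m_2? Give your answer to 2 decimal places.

L_1/L_2 = (1.40)²(0.601)⁴ = 0.2557.
F_1/F_2 = (L_1/L_2)/(d_1/d_2)² = 0.2557/36.00 = 0.007103.
m_1 − m_2 = −2.5 log₁₀(0.007103) = 5.37.

5.37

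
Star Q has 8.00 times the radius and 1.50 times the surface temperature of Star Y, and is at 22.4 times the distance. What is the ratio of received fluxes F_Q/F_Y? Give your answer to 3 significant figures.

L_Q/L_Y = (R_Q/R_Y)²(T_Q/T_Y)⁴ = (8.00)² × (1.50)⁴ = 324.0.
F_Q/F_Y = (L_Q/L_Y)/(d_Q/d_Y)² = 324.0 / (22.4)² = 0.6457.

0.646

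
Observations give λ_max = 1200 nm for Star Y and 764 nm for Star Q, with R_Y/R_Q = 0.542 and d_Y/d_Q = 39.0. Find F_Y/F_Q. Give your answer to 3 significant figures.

3.17×10^-5

Wien's law: T_Y/T_Q = λ_Q/λ_Y = 764/1200 = 0.6367.
L_Y/L_Q = (R_Y/R_Q)²(T_Y/T_Q)⁴ = (0.542)²(0.6367)⁴ = 0.04827.
F_Y/F_Q = (L_Y/L_Q)/(d_Y/d_Q)² = 0.04827/(39.0)² = 3.173×10^-5.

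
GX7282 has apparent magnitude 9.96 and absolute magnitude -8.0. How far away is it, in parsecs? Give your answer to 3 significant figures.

3.91×10^4 pc

m − M = 5 log₁₀(d/10 pc)
9.96 − (-8.0) = 17.96 = 5 log₁₀(d/10)
d = 10 × 10^(17.96/5) = 10 × 10^3.592 = 3.908×10^4 pc.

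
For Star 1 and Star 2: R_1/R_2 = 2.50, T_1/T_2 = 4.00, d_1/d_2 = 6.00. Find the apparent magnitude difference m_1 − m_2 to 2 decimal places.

-4.12

L_1/L_2 = (2.50)²(4.00)⁴ = 1600.
F_1/F_2 = (L_1/L_2)/(d_1/d_2)² = 1600/36.00 = 44.44.
m_1 − m_2 = −2.5 log₁₀(44.44) = -4.12.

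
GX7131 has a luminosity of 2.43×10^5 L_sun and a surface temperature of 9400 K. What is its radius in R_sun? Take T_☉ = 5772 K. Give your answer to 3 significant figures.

186 R_sun

R/R_☉ = √(L/L_☉) / (T/T_☉)² = √(2.43×10^5) / (1.629)²
       = 493.0 / 2.652 = 185.9.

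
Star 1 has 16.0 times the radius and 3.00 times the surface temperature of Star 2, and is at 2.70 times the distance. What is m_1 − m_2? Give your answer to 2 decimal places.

L_1/L_2 = (16.0)²(3.00)⁴ = 2.074×10^4.
F_1/F_2 = (L_1/L_2)/(d_1/d_2)² = 2.074×10^4/7.290 = 2844.
m_1 − m_2 = −2.5 log₁₀(2844) = -8.63.

-8.63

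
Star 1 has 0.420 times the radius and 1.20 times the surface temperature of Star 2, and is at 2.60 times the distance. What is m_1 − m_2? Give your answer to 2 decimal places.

3.17

L_1/L_2 = (0.420)²(1.20)⁴ = 0.3658.
F_1/F_2 = (L_1/L_2)/(d_1/d_2)² = 0.3658/6.760 = 0.05411.
m_1 − m_2 = −2.5 log₁₀(0.05411) = 3.17.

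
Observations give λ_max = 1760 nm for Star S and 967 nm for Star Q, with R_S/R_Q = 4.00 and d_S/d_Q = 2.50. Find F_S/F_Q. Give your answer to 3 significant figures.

0.233

Wien's law: T_S/T_Q = λ_Q/λ_S = 967/1760 = 0.5494.
L_S/L_Q = (R_S/R_Q)²(T_S/T_Q)⁴ = (4.00)²(0.5494)⁴ = 1.458.
F_S/F_Q = (L_S/L_Q)/(d_S/d_Q)² = 1.458/(2.50)² = 0.2333.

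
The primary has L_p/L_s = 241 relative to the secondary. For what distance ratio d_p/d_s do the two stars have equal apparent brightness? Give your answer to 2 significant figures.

Equal flux requires L_p/d_p² = L_s/d_s², so d_p/d_s = √(L_p/L_s)
= √(241) = 15.52.

16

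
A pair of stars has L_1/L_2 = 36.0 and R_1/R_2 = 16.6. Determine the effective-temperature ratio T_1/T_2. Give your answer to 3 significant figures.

L ∝ R²T⁴ gives T ∝ (L/R²)^(1/4), so
T_1/T_2 = (36.0 / 16.6²)^(1/4) = (0.1306)^(1/4) = 0.6012.

0.601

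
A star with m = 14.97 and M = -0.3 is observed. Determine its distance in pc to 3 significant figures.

1.13×10^4 pc

m − M = 5 log₁₀(d/10 pc)
14.97 − (-0.3) = 15.27 = 5 log₁₀(d/10)
d = 10 × 10^(15.27/5) = 10 × 10^3.054 = 1.132×10^4 pc.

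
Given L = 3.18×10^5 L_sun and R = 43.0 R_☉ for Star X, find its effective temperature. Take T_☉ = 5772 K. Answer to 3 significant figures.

T/T_☉ = (L/L_☉)^(1/4) / (R/R_☉)^(1/2)
T = 5772 × (3.18×10^5)^(1/4) / √(43.0) = 5772 × 23.75 / 6.557 = 2.090×10^4 K.

2.09×10^4 K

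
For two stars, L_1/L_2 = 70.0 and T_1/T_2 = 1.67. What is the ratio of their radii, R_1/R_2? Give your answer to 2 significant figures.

L ∝ R²T⁴ gives R ∝ √L / T², so
R_1/R_2 = √(70.0) / (1.67)² = 8.367 / 2.789 = 3.000.

3.0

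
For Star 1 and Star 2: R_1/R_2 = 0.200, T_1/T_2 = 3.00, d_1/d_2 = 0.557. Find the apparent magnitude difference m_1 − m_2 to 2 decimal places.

-2.55

L_1/L_2 = (0.200)²(3.00)⁴ = 3.240.
F_1/F_2 = (L_1/L_2)/(d_1/d_2)² = 3.240/0.3102 = 10.44.
m_1 − m_2 = −2.5 log₁₀(10.44) = -2.55.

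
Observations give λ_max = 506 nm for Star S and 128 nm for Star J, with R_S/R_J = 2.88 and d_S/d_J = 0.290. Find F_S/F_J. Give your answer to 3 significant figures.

0.404

Wien's law: T_S/T_J = λ_J/λ_S = 128/506 = 0.2530.
L_S/L_J = (R_S/R_J)²(T_S/T_J)⁴ = (2.88)²(0.2530)⁴ = 0.03396.
F_S/F_J = (L_S/L_J)/(d_S/d_J)² = 0.03396/(0.290)² = 0.4039.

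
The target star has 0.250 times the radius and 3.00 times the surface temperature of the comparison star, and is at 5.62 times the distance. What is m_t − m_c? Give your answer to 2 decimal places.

1.99

L_t/L_c = (0.250)²(3.00)⁴ = 5.062.
F_t/F_c = (L_t/L_c)/(d_t/d_c)² = 5.062/31.58 = 0.1603.
m_t − m_c = −2.5 log₁₀(0.1603) = 1.99.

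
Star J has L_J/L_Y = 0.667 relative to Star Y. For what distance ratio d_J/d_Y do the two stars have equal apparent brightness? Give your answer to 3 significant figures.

0.817

Equal flux requires L_J/d_J² = L_Y/d_Y², so d_J/d_Y = √(L_J/L_Y)
= √(0.667) = 0.8167.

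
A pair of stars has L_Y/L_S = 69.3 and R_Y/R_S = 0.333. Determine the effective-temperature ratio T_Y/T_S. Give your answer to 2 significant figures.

L ∝ R²T⁴ gives T ∝ (L/R²)^(1/4), so
T_Y/T_S = (69.3 / 0.333²)^(1/4) = (624.9)^(1/4) = 5.000.

5.0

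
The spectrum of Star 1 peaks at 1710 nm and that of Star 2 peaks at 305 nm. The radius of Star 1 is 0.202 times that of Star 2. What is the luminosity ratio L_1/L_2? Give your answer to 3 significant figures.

Wien's law gives T ∝ 1/λ_max, so T_1/T_2 = λ_2/λ_1 = 305/1710 = 0.1784.
Then L ∝ R²T⁴ gives L_1/L_2 = (0.202)² × (0.1784)⁴ = 0.04080 × 0.001012 = 4.130×10^-5.

4.13×10^-5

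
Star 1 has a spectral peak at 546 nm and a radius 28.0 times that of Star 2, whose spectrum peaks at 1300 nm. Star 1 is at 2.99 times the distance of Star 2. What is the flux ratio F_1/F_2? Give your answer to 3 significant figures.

Wien's law: T_1/T_2 = λ_2/λ_1 = 1300/546 = 2.381.
L_1/L_2 = (R_1/R_2)²(T_1/T_2)⁴ = (28.0)²(2.381)⁴ = 2.520×10^4.
F_1/F_2 = (L_1/L_2)/(d_1/d_2)² = 2.520×10^4/(2.99)² = 2818.

2.82×10^3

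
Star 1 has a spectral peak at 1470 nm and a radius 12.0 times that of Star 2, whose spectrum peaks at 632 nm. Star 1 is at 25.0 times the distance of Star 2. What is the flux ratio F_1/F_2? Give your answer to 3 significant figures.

Wien's law: T_1/T_2 = λ_2/λ_1 = 632/1470 = 0.4299.
L_1/L_2 = (R_1/R_2)²(T_1/T_2)⁴ = (12.0)²(0.4299)⁴ = 4.920.
F_1/F_2 = (L_1/L_2)/(d_1/d_2)² = 4.920/(25.0)² = 0.007872.

0.00787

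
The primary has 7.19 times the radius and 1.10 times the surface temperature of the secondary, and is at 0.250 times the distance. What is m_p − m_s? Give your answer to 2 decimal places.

-7.71

L_p/L_s = (7.19)²(1.10)⁴ = 75.69.
F_p/F_s = (L_p/L_s)/(d_p/d_s)² = 75.69/0.06250 = 1211.
m_p − m_s = −2.5 log₁₀(1211) = -7.71.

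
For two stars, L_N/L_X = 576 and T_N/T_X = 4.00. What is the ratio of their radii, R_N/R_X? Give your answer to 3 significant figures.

L ∝ R²T⁴ gives R ∝ √L / T², so
R_N/R_X = √(576) / (4.00)² = 24.00 / 16.00 = 1.500.

1.50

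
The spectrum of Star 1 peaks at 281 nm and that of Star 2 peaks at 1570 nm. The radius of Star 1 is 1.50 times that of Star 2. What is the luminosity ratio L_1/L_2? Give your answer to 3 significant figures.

Wien's law gives T ∝ 1/λ_max, so T_1/T_2 = λ_2/λ_1 = 1570/281 = 5.587.
Then L ∝ R²T⁴ gives L_1/L_2 = (1.50)² × (5.587)⁴ = 2.250 × 974.5 = 2193.

2.19×10^3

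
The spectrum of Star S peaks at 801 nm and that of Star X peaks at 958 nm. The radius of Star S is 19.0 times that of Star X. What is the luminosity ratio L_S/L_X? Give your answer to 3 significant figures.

Wien's law gives T ∝ 1/λ_max, so T_S/T_X = λ_X/λ_S = 958/801 = 1.196.
Then L ∝ R²T⁴ gives L_S/L_X = (19.0)² × (1.196)⁴ = 361.0 × 2.046 = 738.7.

739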